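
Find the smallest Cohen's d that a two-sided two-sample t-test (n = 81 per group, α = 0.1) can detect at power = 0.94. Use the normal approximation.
d ≈ 0.50

Minimum detectable effect (two-sample t-test, normal approximation):
d = (z_{α/2} + z_β) / √(n/2)
d = (1.645 + 1.555) / √(81/2)
d = 3.200 / 6.364
d ≈ 0.50

By Cohen's convention (0.2 small / 0.5 medium / 0.8 large): medium effect.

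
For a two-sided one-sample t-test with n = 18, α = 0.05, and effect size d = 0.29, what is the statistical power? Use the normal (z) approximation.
Power ≈ 0.23

Power calculation (one-sample t-test, normal approximation):
z_β = d · √n - z_{α/2}
z_β = 0.29 · √18 - 1.960
z_β = 0.29 · 4.243 - 1.960
z_β = -0.730

Power = Φ(z_β) = Φ(-0.730) ≈ 0.233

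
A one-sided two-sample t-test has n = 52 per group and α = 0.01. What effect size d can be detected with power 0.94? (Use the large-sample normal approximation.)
d ≈ 0.76

Minimum detectable effect (two-sample t-test, normal approximation):
d = (z_α + z_β) / √(n/2)
d = (2.326 + 1.555) / √(52/2)
d = 3.881 / 5.099
d ≈ 0.76

By Cohen's convention (0.2 small / 0.5 medium / 0.8 large): medium effect.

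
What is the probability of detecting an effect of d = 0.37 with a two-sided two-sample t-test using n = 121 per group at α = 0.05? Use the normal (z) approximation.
Power ≈ 0.82

Power calculation (two-sample t-test, normal approximation):
z_β = d · √(n/2) - z_{α/2}
z_β = 0.37 · √(121/2) - 1.960
z_β = 0.37 · 7.778 - 1.960
z_β = 0.918

Power = Φ(z_β) = Φ(0.918) ≈ 0.821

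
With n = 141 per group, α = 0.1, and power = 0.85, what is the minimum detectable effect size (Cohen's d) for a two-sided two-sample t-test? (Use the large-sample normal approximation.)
d ≈ 0.32

Minimum detectable effect (two-sample t-test, normal approximation):
d = (z_{α/2} + z_β) / √(n/2)
d = (1.645 + 1.036) / √(141/2)
d = 2.681 / 8.396
d ≈ 0.32

By Cohen's convention (0.2 small / 0.5 medium / 0.8 large): small effect.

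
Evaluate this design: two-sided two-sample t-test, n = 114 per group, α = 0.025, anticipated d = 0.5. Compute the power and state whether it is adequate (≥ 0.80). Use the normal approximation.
Power ≈ 0.94; the study is adequately powered (power ≥ 0.80)

Power calculation (two-sample t-test, normal approximation):
z_β = d · √(n/2) - z_{α/2}
z_β = 0.5 · √(114/2) - 2.241
z_β = 0.5 · 7.550 - 2.241
z_β = 1.534

Power = Φ(z_β) = Φ(1.534) ≈ 0.937

Effect size d = 0.5 is medium by Cohen's convention (0.2/0.5/0.8).

Threshold: power ≥ 0.80 is conventionally adequate.
Power ≈ 0.94 → the study is adequately powered (power ≥ 0.80).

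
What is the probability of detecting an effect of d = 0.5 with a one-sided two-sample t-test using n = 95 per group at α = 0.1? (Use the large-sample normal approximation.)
Power ≈ 0.98

Power calculation (two-sample t-test, normal approximation):
z_β = d · √(n/2) - z_α
z_β = 0.5 · √(95/2) - 1.282
z_β = 0.5 · 6.892 - 1.282
z_β = 2.164

Power = Φ(z_β) = Φ(2.164) ≈ 0.985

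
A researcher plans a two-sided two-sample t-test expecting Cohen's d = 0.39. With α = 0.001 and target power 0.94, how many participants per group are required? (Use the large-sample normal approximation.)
n = 309 per group

Sample size formula (two-sample t-test, normal approximation):
n = 2 · ((z_{α/2} + z_β) / d)²

z_{α/2} = 3.291 (for α = 0.001, two-sided)
z_β = 1.555 (for power = 0.94)
d = 0.39

n = 2 · ((3.291 + 1.555) / 0.39)²
n = 2 · (12.426)²
n ≈ 308.81
Round up to the next whole number: n = 309 per group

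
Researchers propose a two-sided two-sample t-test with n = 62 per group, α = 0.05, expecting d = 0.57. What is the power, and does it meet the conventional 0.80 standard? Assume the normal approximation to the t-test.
Power ≈ 0.89; the study is adequately powered (power ≥ 0.80)

Power calculation (two-sample t-test, normal approximation):
z_β = d · √(n/2) - z_{α/2}
z_β = 0.57 · √(62/2) - 1.960
z_β = 0.57 · 5.568 - 1.960
z_β = 1.214

Power = Φ(z_β) = Φ(1.214) ≈ 0.888

Effect size d = 0.57 is medium by Cohen's convention (0.2/0.5/0.8).

Threshold: power ≥ 0.80 is conventionally adequate.
Power ≈ 0.89 → the study is adequately powered (power ≥ 0.80).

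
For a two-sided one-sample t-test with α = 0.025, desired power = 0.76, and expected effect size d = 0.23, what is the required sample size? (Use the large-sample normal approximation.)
n = 165

Sample size formula (one-sample t-test, normal approximation):
n = ((z_{α/2} + z_β) / d)²

z_{α/2} = 2.241 (for α = 0.025, two-sided)
z_β = 0.706 (for power = 0.76)
d = 0.23

n = ((2.241 + 0.706) / 0.23)²
n = (12.813)²
n ≈ 164.17
Round up to the next whole number: n = 165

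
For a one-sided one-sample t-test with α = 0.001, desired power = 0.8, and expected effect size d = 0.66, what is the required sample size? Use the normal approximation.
n = 36

Sample size formula (one-sample t-test, normal approximation):
n = ((z_α + z_β) / d)²

z_α = 3.090 (for α = 0.001, one-sided)
z_β = 0.842 (for power = 0.8)
d = 0.66

n = ((3.090 + 0.842) / 0.66)²
n = (5.958)²
n ≈ 35.50
Round up to the next whole number: n = 36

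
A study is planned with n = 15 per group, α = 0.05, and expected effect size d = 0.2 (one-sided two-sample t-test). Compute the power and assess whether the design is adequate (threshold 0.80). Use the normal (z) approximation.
Power ≈ 0.14; the study is underpowered (power < 0.80)

Power calculation (two-sample t-test, normal approximation):
z_β = d · √(n/2) - z_α
z_β = 0.2 · √(15/2) - 1.645
z_β = 0.2 · 2.739 - 1.645
z_β = -1.097

Power = Φ(z_β) = Φ(-1.097) ≈ 0.136

Effect size d = 0.2 is small by Cohen's convention (0.2/0.5/0.8).

Threshold: power ≥ 0.80 is conventionally adequate.
Power ≈ 0.14 → the study is underpowered (power < 0.80).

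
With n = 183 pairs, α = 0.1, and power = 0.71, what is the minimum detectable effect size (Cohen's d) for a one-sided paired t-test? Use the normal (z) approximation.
d ≈ 0.14

Minimum detectable effect (paired t-test, normal approximation):
d = (z_α + z_β) / √n
d = (1.282 + 0.553) / √183
d = 1.835 / 13.528
d ≈ 0.14

By Cohen's convention (0.2 small / 0.5 medium / 0.8 large): very small effect.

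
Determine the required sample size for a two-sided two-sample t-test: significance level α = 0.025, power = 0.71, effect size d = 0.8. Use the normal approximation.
n = 25 per group

Sample size formula (two-sample t-test, normal approximation):
n = 2 · ((z_{α/2} + z_β) / d)²

z_{α/2} = 2.241 (for α = 0.025, two-sided)
z_β = 0.553 (for power = 0.71)
d = 0.8

n = 2 · ((2.241 + 0.553) / 0.8)²
n = 2 · (3.493)²
n ≈ 24.40
Round up to the next whole number: n = 25 per group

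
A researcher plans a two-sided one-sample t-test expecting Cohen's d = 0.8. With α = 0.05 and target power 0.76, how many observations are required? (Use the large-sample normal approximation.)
n = 12

Sample size formula (one-sample t-test, normal approximation):
n = ((z_{α/2} + z_β) / d)²

z_{α/2} = 1.960 (for α = 0.05, two-sided)
z_β = 0.706 (for power = 0.76)
d = 0.8

n = ((1.960 + 0.706) / 0.8)²
n = (3.333)²
n ≈ 11.11
Round up to the next whole number: n = 12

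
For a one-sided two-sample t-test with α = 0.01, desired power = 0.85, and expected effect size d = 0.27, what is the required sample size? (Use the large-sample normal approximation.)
n = 311 per group

Sample size formula (two-sample t-test, normal approximation):
n = 2 · ((z_α + z_β) / d)²

z_α = 2.326 (for α = 0.01, one-sided)
z_β = 1.036 (for power = 0.85)
d = 0.27

n = 2 · ((2.326 + 1.036) / 0.27)²
n = 2 · (12.452)²
n ≈ 310.10
Round up to the next whole number: n = 311 per group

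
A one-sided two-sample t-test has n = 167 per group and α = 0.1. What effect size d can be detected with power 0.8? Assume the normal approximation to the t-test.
d ≈ 0.23

Minimum detectable effect (two-sample t-test, normal approximation):
d = (z_α + z_β) / √(n/2)
d = (1.282 + 0.842) / √(167/2)
d = 2.123 / 9.138
d ≈ 0.23

By Cohen's convention (0.2 small / 0.5 medium / 0.8 large): small effect.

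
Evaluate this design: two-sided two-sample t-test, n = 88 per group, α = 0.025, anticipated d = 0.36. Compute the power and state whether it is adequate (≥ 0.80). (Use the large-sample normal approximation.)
Power ≈ 0.56; the study is underpowered (power < 0.80)

Power calculation (two-sample t-test, normal approximation):
z_β = d · √(n/2) - z_{α/2}
z_β = 0.36 · √(88/2) - 2.241
z_β = 0.36 · 6.633 - 2.241
z_β = 0.147

Power = Φ(z_β) = Φ(0.147) ≈ 0.558

Effect size d = 0.36 is small by Cohen's convention (0.2/0.5/0.8).

Threshold: power ≥ 0.80 is conventionally adequate.
Power ≈ 0.56 → the study is underpowered (power < 0.80).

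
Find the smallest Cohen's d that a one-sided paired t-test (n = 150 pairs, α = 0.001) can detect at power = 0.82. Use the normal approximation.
d ≈ 0.33

Minimum detectable effect (paired t-test, normal approximation):
d = (z_α + z_β) / √n
d = (3.090 + 0.915) / √150
d = 4.006 / 12.247
d ≈ 0.33

By Cohen's convention (0.2 small / 0.5 medium / 0.8 large): small effect.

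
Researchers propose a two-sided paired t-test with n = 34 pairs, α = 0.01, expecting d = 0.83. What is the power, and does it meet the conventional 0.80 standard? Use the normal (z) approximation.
Power ≈ 0.99; the study is adequately powered (power ≥ 0.80)

Power calculation (paired t-test, normal approximation):
z_β = d · √n - z_{α/2}
z_β = 0.83 · √34 - 2.576
z_β = 0.83 · 5.831 - 2.576
z_β = 2.264

Power = Φ(z_β) = Φ(2.264) ≈ 0.988

Effect size d = 0.83 is large by Cohen's convention (0.2/0.5/0.8).

Threshold: power ≥ 0.80 is conventionally adequate.
Power ≈ 0.99 → the study is adequately powered (power ≥ 0.80).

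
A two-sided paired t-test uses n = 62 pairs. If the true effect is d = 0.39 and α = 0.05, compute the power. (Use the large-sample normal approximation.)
Power ≈ 0.87

Power calculation (paired t-test, normal approximation):
z_β = d · √n - z_{α/2}
z_β = 0.39 · √62 - 1.960
z_β = 0.39 · 7.874 - 1.960
z_β = 1.111

Power = Φ(z_β) = Φ(1.111) ≈ 0.867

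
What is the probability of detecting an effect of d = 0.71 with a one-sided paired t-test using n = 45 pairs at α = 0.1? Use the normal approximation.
Power ≈ 1.00

Power calculation (paired t-test, normal approximation):
z_β = d · √n - z_α
z_β = 0.71 · √45 - 1.282
z_β = 0.71 · 6.708 - 1.282
z_β = 3.481

Power = Φ(z_β) = Φ(3.481) ≈ 1.000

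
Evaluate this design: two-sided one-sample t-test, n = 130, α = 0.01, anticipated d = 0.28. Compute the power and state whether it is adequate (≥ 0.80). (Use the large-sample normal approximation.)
Power ≈ 0.73; the study is underpowered (power < 0.80)

Power calculation (one-sample t-test, normal approximation):
z_β = d · √n - z_{α/2}
z_β = 0.28 · √130 - 2.576
z_β = 0.28 · 11.402 - 2.576
z_β = 0.617

Power = Φ(z_β) = Φ(0.617) ≈ 0.731

Effect size d = 0.28 is small by Cohen's convention (0.2/0.5/0.8).

Threshold: power ≥ 0.80 is conventionally adequate.
Power ≈ 0.73 → the study is underpowered (power < 0.80).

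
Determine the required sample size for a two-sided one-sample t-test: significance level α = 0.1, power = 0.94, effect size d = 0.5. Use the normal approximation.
n = 41

Sample size formula (one-sample t-test, normal approximation):
n = ((z_{α/2} + z_β) / d)²

z_{α/2} = 1.645 (for α = 0.1, two-sided)
z_β = 1.555 (for power = 0.94)
d = 0.5

n = ((1.645 + 1.555) / 0.5)²
n = (6.400)²
n ≈ 40.96
Round up to the next whole number: n = 41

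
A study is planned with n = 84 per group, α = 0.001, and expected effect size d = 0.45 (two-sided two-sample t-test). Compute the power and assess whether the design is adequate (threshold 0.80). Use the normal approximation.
Power ≈ 0.35; the study is underpowered (power < 0.80)

Power calculation (two-sample t-test, normal approximation):
z_β = d · √(n/2) - z_{α/2}
z_β = 0.45 · √(84/2) - 3.291
z_β = 0.45 · 6.481 - 3.291
z_β = -0.374

Power = Φ(z_β) = Φ(-0.374) ≈ 0.354

Effect size d = 0.45 is small by Cohen's convention (0.2/0.5/0.8).

Threshold: power ≥ 0.80 is conventionally adequate.
Power ≈ 0.35 → the study is underpowered (power < 0.80).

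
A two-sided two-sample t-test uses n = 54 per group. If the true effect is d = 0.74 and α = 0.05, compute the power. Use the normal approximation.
Power ≈ 0.97

Power calculation (two-sample t-test, normal approximation):
z_β = d · √(n/2) - z_{α/2}
z_β = 0.74 · √(54/2) - 1.960
z_β = 0.74 · 5.196 - 1.960
z_β = 1.885

Power = Φ(z_β) = Φ(1.885) ≈ 0.970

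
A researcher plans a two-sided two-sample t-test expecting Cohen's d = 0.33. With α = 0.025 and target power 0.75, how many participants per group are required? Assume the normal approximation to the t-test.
n = 157 per group

Sample size formula (two-sample t-test, normal approximation):
n = 2 · ((z_{α/2} + z_β) / d)²

z_{α/2} = 2.241 (for α = 0.025, two-sided)
z_β = 0.674 (for power = 0.75)
d = 0.33

n = 2 · ((2.241 + 0.674) / 0.33)²
n = 2 · (8.833)²
n ≈ 156.04
Round up to the next whole number: n = 157 per group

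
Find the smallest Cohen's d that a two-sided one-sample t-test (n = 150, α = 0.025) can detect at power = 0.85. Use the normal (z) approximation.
d ≈ 0.27

Minimum detectable effect (one-sample t-test, normal approximation):
d = (z_{α/2} + z_β) / √n
d = (2.241 + 1.036) / √150
d = 3.278 / 12.247
d ≈ 0.27

By Cohen's convention (0.2 small / 0.5 medium / 0.8 large): small effect.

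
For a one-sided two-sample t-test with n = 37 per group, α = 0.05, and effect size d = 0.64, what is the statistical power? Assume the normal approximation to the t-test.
Power ≈ 0.87

Power calculation (two-sample t-test, normal approximation):
z_β = d · √(n/2) - z_α
z_β = 0.64 · √(37/2) - 1.645
z_β = 0.64 · 4.301 - 1.645
z_β = 1.108

Power = Φ(z_β) = Φ(1.108) ≈ 0.866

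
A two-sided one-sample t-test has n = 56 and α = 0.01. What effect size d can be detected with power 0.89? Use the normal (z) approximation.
d ≈ 0.51

Minimum detectable effect (one-sample t-test, normal approximation):
d = (z_{α/2} + z_β) / √n
d = (2.576 + 1.227) / √56
d = 3.802 / 7.483
d ≈ 0.51

By Cohen's convention (0.2 small / 0.5 medium / 0.8 large): medium effect.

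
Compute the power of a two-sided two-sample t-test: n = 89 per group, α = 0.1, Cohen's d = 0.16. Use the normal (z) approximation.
Power ≈ 0.28

Power calculation (two-sample t-test, normal approximation):
z_β = d · √(n/2) - z_{α/2}
z_β = 0.16 · √(89/2) - 1.645
z_β = 0.16 · 6.671 - 1.645
z_β = -0.578

Power = Φ(z_β) = Φ(-0.578) ≈ 0.282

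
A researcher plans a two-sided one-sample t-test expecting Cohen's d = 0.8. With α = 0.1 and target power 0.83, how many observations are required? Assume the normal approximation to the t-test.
n = 11

Sample size formula (one-sample t-test, normal approximation):
n = ((z_{α/2} + z_β) / d)²

z_{α/2} = 1.645 (for α = 0.1, two-sided)
z_β = 0.954 (for power = 0.83)
d = 0.8

n = ((1.645 + 0.954) / 0.8)²
n = (3.249)²
n ≈ 10.56
Round up to the next whole number: n = 11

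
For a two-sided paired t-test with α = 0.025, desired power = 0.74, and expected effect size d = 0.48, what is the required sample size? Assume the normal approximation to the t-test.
n = 37 pairs

Sample size formula (paired t-test, normal approximation):
n = ((z_{α/2} + z_β) / d)²

z_{α/2} = 2.241 (for α = 0.025, two-sided)
z_β = 0.643 (for power = 0.74)
d = 0.48

n = ((2.241 + 0.643) / 0.48)²
n = (6.008)²
n ≈ 36.10
Round up to the next whole number: n = 37 pairs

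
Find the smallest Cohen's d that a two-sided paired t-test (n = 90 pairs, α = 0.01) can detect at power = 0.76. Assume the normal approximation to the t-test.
d ≈ 0.35

Minimum detectable effect (paired t-test, normal approximation):
d = (z_{α/2} + z_β) / √n
d = (2.576 + 0.706) / √90
d = 3.282 / 9.487
d ≈ 0.35

By Cohen's convention (0.2 small / 0.5 medium / 0.8 large): small effect.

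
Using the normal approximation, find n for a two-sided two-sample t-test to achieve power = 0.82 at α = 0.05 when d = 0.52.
n = 62 per group

Sample size formula (two-sample t-test, normal approximation):
n = 2 · ((z_{α/2} + z_β) / d)²

z_{α/2} = 1.960 (for α = 0.05, two-sided)
z_β = 0.915 (for power = 0.82)
d = 0.52

n = 2 · ((1.960 + 0.915) / 0.52)²
n = 2 · (5.529)²
n ≈ 61.14
Round up to the next whole number: n = 62 per group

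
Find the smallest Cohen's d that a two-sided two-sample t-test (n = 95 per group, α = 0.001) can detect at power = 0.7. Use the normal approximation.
d ≈ 0.55

Minimum detectable effect (two-sample t-test, normal approximation):
d = (z_{α/2} + z_β) / √(n/2)
d = (3.291 + 0.524) / √(95/2)
d = 3.815 / 6.892
d ≈ 0.55

By Cohen's convention (0.2 small / 0.5 medium / 0.8 large): medium effect.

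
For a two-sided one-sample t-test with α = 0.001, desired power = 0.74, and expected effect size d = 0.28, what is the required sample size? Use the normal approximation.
n = 198

Sample size formula (one-sample t-test, normal approximation):
n = ((z_{α/2} + z_β) / d)²

z_{α/2} = 3.291 (for α = 0.001, two-sided)
z_β = 0.643 (for power = 0.74)
d = 0.28

n = ((3.291 + 0.643) / 0.28)²
n = (14.050)²
n ≈ 197.40
Round up to the next whole number: n = 198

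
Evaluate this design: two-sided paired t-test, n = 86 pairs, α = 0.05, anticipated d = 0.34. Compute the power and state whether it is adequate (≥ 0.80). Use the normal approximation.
Power ≈ 0.88; the study is adequately powered (power ≥ 0.80)

Power calculation (paired t-test, normal approximation):
z_β = d · √n - z_{α/2}
z_β = 0.34 · √86 - 1.960
z_β = 0.34 · 9.274 - 1.960
z_β = 1.193

Power = Φ(z_β) = Φ(1.193) ≈ 0.884

Effect size d = 0.34 is small by Cohen's convention (0.2/0.5/0.8).

Threshold: power ≥ 0.80 is conventionally adequate.
Power ≈ 0.88 → the study is adequately powered (power ≥ 0.80).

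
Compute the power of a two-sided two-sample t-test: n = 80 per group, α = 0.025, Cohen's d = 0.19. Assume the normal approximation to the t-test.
Power ≈ 0.15

Power calculation (two-sample t-test, normal approximation):
z_β = d · √(n/2) - z_{α/2}
z_β = 0.19 · √(80/2) - 2.241
z_β = 0.19 · 6.325 - 2.241
z_β = -1.040

Power = Φ(z_β) = Φ(-1.040) ≈ 0.149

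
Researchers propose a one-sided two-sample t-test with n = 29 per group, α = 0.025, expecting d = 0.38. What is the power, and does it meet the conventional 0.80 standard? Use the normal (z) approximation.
Power ≈ 0.30; the study is underpowered (power < 0.80)

Power calculation (two-sample t-test, normal approximation):
z_β = d · √(n/2) - z_α
z_β = 0.38 · √(29/2) - 1.960
z_β = 0.38 · 3.808 - 1.960
z_β = -0.513

Power = Φ(z_β) = Φ(-0.513) ≈ 0.304

Effect size d = 0.38 is small by Cohen's convention (0.2/0.5/0.8).

Threshold: power ≥ 0.80 is conventionally adequate.
Power ≈ 0.30 → the study is underpowered (power < 0.80).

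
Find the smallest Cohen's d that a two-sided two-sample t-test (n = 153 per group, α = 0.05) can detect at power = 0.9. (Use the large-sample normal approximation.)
d ≈ 0.37

Minimum detectable effect (two-sample t-test, normal approximation):
d = (z_{α/2} + z_β) / √(n/2)
d = (1.960 + 1.282) / √(153/2)
d = 3.242 / 8.746
d ≈ 0.37

By Cohen's convention (0.2 small / 0.5 medium / 0.8 large): small effect.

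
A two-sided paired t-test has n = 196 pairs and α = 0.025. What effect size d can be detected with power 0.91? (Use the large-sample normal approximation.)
d ≈ 0.26

Minimum detectable effect (paired t-test, normal approximation):
d = (z_{α/2} + z_β) / √n
d = (2.241 + 1.341) / √196
d = 3.582 / 14.000
d ≈ 0.26

By Cohen's convention (0.2 small / 0.5 medium / 0.8 large): small effect.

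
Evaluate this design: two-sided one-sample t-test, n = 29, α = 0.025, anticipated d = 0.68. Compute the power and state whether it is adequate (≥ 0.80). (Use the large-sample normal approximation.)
Power ≈ 0.92; the study is adequately powered (power ≥ 0.80)

Power calculation (one-sample t-test, normal approximation):
z_β = d · √n - z_{α/2}
z_β = 0.68 · √29 - 2.241
z_β = 0.68 · 5.385 - 2.241
z_β = 1.421

Power = Φ(z_β) = Φ(1.421) ≈ 0.922

Effect size d = 0.68 is medium by Cohen's convention (0.2/0.5/0.8).

Threshold: power ≥ 0.80 is conventionally adequate.
Power ≈ 0.92 → the study is adequately powered (power ≥ 0.80).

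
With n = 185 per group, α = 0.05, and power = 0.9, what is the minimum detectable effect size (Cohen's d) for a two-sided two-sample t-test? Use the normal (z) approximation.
d ≈ 0.34

Minimum detectable effect (two-sample t-test, normal approximation):
d = (z_{α/2} + z_β) / √(n/2)
d = (1.960 + 1.282) / √(185/2)
d = 3.242 / 9.618
d ≈ 0.34

By Cohen's convention (0.2 small / 0.5 medium / 0.8 large): small effect.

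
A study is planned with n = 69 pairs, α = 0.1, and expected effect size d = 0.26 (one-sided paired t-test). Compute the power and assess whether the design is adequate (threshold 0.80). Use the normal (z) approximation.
Power ≈ 0.81; the study is adequately powered (power ≥ 0.80)

Power calculation (paired t-test, normal approximation):
z_β = d · √n - z_α
z_β = 0.26 · √69 - 1.282
z_β = 0.26 · 8.307 - 1.282
z_β = 0.878

Power = Φ(z_β) = Φ(0.878) ≈ 0.810

Effect size d = 0.26 is small by Cohen's convention (0.2/0.5/0.8).

Threshold: power ≥ 0.80 is conventionally adequate.
Power ≈ 0.81 → the study is adequately powered (power ≥ 0.80).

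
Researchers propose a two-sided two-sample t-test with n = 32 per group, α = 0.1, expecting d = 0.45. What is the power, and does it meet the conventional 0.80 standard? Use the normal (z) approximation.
Power ≈ 0.56; the study is underpowered (power < 0.80)

Power calculation (two-sample t-test, normal approximation):
z_β = d · √(n/2) - z_{α/2}
z_β = 0.45 · √(32/2) - 1.645
z_β = 0.45 · 4.000 - 1.645
z_β = 0.155

Power = Φ(z_β) = Φ(0.155) ≈ 0.562

Effect size d = 0.45 is small by Cohen's convention (0.2/0.5/0.8).

Threshold: power ≥ 0.80 is conventionally adequate.
Power ≈ 0.56 → the study is underpowered (power < 0.80).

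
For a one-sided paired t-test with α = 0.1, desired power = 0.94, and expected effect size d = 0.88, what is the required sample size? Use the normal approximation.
n = 11 pairs

Sample size formula (paired t-test, normal approximation):
n = ((z_α + z_β) / d)²

z_α = 1.282 (for α = 0.1, one-sided)
z_β = 1.555 (for power = 0.94)
d = 0.88

n = ((1.282 + 1.555) / 0.88)²
n = (3.224)²
n ≈ 10.39
Round up to the next whole number: n = 11 pairs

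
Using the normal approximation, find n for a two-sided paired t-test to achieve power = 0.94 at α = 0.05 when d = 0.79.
n = 20 pairs

Sample size formula (paired t-test, normal approximation):
n = ((z_{α/2} + z_β) / d)²

z_{α/2} = 1.960 (for α = 0.05, two-sided)
z_β = 1.555 (for power = 0.94)
d = 0.79

n = ((1.960 + 1.555) / 0.79)²
n = (4.449)²
n ≈ 19.79
Round up to the next whole number: n = 20 pairs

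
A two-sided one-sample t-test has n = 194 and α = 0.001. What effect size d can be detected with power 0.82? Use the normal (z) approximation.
d ≈ 0.30

Minimum detectable effect (one-sample t-test, normal approximation):
d = (z_{α/2} + z_β) / √n
d = (3.291 + 0.915) / √194
d = 4.206 / 13.928
d ≈ 0.30

By Cohen's convention (0.2 small / 0.5 medium / 0.8 large): small effect.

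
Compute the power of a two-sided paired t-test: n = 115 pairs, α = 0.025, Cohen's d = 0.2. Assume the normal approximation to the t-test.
Power ≈ 0.46

Power calculation (paired t-test, normal approximation):
z_β = d · √n - z_{α/2}
z_β = 0.2 · √115 - 2.241
z_β = 0.2 · 10.724 - 2.241
z_β = -0.097

Power = Φ(z_β) = Φ(-0.097) ≈ 0.462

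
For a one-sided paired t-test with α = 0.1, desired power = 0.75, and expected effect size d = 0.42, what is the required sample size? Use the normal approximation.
n = 22 pairs

Sample size formula (paired t-test, normal approximation):
n = ((z_α + z_β) / d)²

z_α = 1.282 (for α = 0.1, one-sided)
z_β = 0.674 (for power = 0.75)
d = 0.42

n = ((1.282 + 0.674) / 0.42)²
n = (4.657)²
n ≈ 21.69
Round up to the next whole number: n = 22 pairs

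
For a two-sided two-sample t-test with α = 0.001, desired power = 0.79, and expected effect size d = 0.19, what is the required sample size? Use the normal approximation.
n = 930 per group

Sample size formula (two-sample t-test, normal approximation):
n = 2 · ((z_{α/2} + z_β) / d)²

z_{α/2} = 3.291 (for α = 0.001, two-sided)
z_β = 0.806 (for power = 0.79)
d = 0.19

n = 2 · ((3.291 + 0.806) / 0.19)²
n = 2 · (21.563)²
n ≈ 929.93
Round up to the next whole number: n = 930 per group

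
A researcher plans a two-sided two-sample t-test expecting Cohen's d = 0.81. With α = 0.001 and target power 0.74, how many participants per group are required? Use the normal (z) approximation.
n = 48 per group

Sample size formula (two-sample t-test, normal approximation):
n = 2 · ((z_{α/2} + z_β) / d)²

z_{α/2} = 3.291 (for α = 0.001, two-sided)
z_β = 0.643 (for power = 0.74)
d = 0.81

n = 2 · ((3.291 + 0.643) / 0.81)²
n = 2 · (4.857)²
n ≈ 47.18
Round up to the next whole number: n = 48 per group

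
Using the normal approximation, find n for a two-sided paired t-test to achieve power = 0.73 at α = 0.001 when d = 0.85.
n = 22 pairs

Sample size formula (paired t-test, normal approximation):
n = ((z_{α/2} + z_β) / d)²

z_{α/2} = 3.291 (for α = 0.001, two-sided)
z_β = 0.613 (for power = 0.73)
d = 0.85

n = ((3.291 + 0.613) / 0.85)²
n = (4.593)²
n ≈ 21.10
Round up to the next whole number: n = 22 pairs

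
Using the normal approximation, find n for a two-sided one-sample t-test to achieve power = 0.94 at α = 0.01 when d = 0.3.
n = 190

Sample size formula (one-sample t-test, normal approximation):
n = ((z_{α/2} + z_β) / d)²

z_{α/2} = 2.576 (for α = 0.01, two-sided)
z_β = 1.555 (for power = 0.94)
d = 0.3

n = ((2.576 + 1.555) / 0.3)²
n = (13.770)²
n ≈ 189.61
Round up to the next whole number: n = 190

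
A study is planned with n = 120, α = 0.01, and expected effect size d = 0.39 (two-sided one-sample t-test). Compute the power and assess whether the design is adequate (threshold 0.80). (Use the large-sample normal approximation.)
Power ≈ 0.96; the study is adequately powered (power ≥ 0.80)

Power calculation (one-sample t-test, normal approximation):
z_β = d · √n - z_{α/2}
z_β = 0.39 · √120 - 2.576
z_β = 0.39 · 10.954 - 2.576
z_β = 1.696

Power = Φ(z_β) = Φ(1.696) ≈ 0.955

Effect size d = 0.39 is small by Cohen's convention (0.2/0.5/0.8).

Threshold: power ≥ 0.80 is conventionally adequate.
Power ≈ 0.96 → the study is adequately powered (power ≥ 0.80).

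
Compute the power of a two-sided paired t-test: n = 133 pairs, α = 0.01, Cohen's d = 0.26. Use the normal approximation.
Power ≈ 0.66

Power calculation (paired t-test, normal approximation):
z_β = d · √n - z_{α/2}
z_β = 0.26 · √133 - 2.576
z_β = 0.26 · 11.533 - 2.576
z_β = 0.423

Power = Φ(z_β) = Φ(0.423) ≈ 0.664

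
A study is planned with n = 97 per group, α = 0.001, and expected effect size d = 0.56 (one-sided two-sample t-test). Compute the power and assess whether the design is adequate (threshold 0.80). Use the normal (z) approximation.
Power ≈ 0.79; the study is underpowered (power < 0.80)

Power calculation (two-sample t-test, normal approximation):
z_β = d · √(n/2) - z_α
z_β = 0.56 · √(97/2) - 3.090
z_β = 0.56 · 6.964 - 3.090
z_β = 0.810

Power = Φ(z_β) = Φ(0.810) ≈ 0.791

Effect size d = 0.56 is medium by Cohen's convention (0.2/0.5/0.8).

Threshold: power ≥ 0.80 is conventionally adequate.
Power ≈ 0.79 → the study is underpowered (power < 0.80).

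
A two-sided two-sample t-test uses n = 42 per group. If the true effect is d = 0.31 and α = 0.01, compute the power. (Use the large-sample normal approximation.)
Power ≈ 0.12

Power calculation (two-sample t-test, normal approximation):
z_β = d · √(n/2) - z_{α/2}
z_β = 0.31 · √(42/2) - 2.576
z_β = 0.31 · 4.583 - 2.576
z_β = -1.155

Power = Φ(z_β) = Φ(-1.155) ≈ 0.124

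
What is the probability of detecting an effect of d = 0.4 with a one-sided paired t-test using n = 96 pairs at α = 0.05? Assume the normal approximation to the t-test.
Power ≈ 0.99

Power calculation (paired t-test, normal approximation):
z_β = d · √n - z_α
z_β = 0.4 · √96 - 1.645
z_β = 0.4 · 9.798 - 1.645
z_β = 2.274

Power = Φ(z_β) = Φ(2.274) ≈ 0.989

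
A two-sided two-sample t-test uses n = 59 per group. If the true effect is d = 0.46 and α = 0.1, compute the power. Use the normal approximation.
Power ≈ 0.80

Power calculation (two-sample t-test, normal approximation):
z_β = d · √(n/2) - z_{α/2}
z_β = 0.46 · √(59/2) - 1.645
z_β = 0.46 · 5.431 - 1.645
z_β = 0.854

Power = Φ(z_β) = Φ(0.854) ≈ 0.803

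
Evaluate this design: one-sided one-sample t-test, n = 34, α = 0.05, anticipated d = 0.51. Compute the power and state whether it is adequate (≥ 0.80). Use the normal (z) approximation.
Power ≈ 0.91; the study is adequately powered (power ≥ 0.80)

Power calculation (one-sample t-test, normal approximation):
z_β = d · √n - z_α
z_β = 0.51 · √34 - 1.645
z_β = 0.51 · 5.831 - 1.645
z_β = 1.329

Power = Φ(z_β) = Φ(1.329) ≈ 0.908

Effect size d = 0.51 is medium by Cohen's convention (0.2/0.5/0.8).

Threshold: power ≥ 0.80 is conventionally adequate.
Power ≈ 0.91 → the study is adequately powered (power ≥ 0.80).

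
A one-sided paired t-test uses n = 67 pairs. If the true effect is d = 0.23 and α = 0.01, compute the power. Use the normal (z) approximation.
Power ≈ 0.33

Power calculation (paired t-test, normal approximation):
z_β = d · √n - z_α
z_β = 0.23 · √67 - 2.326
z_β = 0.23 · 8.185 - 2.326
z_β = -0.444

Power = Φ(z_β) = Φ(-0.444) ≈ 0.329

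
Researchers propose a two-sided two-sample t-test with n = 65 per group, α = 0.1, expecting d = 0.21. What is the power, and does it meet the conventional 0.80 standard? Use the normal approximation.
Power ≈ 0.33; the study is underpowered (power < 0.80)

Power calculation (two-sample t-test, normal approximation):
z_β = d · √(n/2) - z_{α/2}
z_β = 0.21 · √(65/2) - 1.645
z_β = 0.21 · 5.701 - 1.645
z_β = -0.448

Power = Φ(z_β) = Φ(-0.448) ≈ 0.327

Effect size d = 0.21 is small by Cohen's convention (0.2/0.5/0.8).

Threshold: power ≥ 0.80 is conventionally adequate.
Power ≈ 0.33 → the study is underpowered (power < 0.80).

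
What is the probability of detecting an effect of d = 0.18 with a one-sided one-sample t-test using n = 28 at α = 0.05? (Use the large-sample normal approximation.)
Power ≈ 0.24

Power calculation (one-sample t-test, normal approximation):
z_β = d · √n - z_α
z_β = 0.18 · √28 - 1.645
z_β = 0.18 · 5.292 - 1.645
z_β = -0.692

Power = Φ(z_β) = Φ(-0.692) ≈ 0.244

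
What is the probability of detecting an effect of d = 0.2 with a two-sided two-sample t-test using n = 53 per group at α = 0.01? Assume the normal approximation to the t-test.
Power ≈ 0.06

Power calculation (two-sample t-test, normal approximation):
z_β = d · √(n/2) - z_{α/2}
z_β = 0.2 · √(53/2) - 2.576
z_β = 0.2 · 5.148 - 2.576
z_β = -1.546

Power = Φ(z_β) = Φ(-1.546) ≈ 0.061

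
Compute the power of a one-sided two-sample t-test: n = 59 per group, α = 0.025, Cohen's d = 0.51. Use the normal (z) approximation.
Power ≈ 0.79

Power calculation (two-sample t-test, normal approximation):
z_β = d · √(n/2) - z_α
z_β = 0.51 · √(59/2) - 1.960
z_β = 0.51 · 5.431 - 1.960
z_β = 0.810

Power = Φ(z_β) = Φ(0.810) ≈ 0.791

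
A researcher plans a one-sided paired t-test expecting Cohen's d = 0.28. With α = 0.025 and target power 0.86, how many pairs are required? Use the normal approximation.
n = 118 pairs

Sample size formula (paired t-test, normal approximation):
n = ((z_α + z_β) / d)²

z_α = 1.960 (for α = 0.025, one-sided)
z_β = 1.080 (for power = 0.86)
d = 0.28

n = ((1.960 + 1.080) / 0.28)²
n = (10.857)²
n ≈ 117.87
Round up to the next whole number: n = 118 pairs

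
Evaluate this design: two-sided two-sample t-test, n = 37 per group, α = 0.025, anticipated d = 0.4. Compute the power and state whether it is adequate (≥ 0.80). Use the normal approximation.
Power ≈ 0.30; the study is underpowered (power < 0.80)

Power calculation (two-sample t-test, normal approximation):
z_β = d · √(n/2) - z_{α/2}
z_β = 0.4 · √(37/2) - 2.241
z_β = 0.4 · 4.301 - 2.241
z_β = -0.521

Power = Φ(z_β) = Φ(-0.521) ≈ 0.301

Effect size d = 0.4 is small by Cohen's convention (0.2/0.5/0.8).

Threshold: power ≥ 0.80 is conventionally adequate.
Power ≈ 0.30 → the study is underpowered (power < 0.80).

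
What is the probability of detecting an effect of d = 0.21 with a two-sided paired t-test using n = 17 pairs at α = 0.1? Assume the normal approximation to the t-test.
Power ≈ 0.22

Power calculation (paired t-test, normal approximation):
z_β = d · √n - z_{α/2}
z_β = 0.21 · √17 - 1.645
z_β = 0.21 · 4.123 - 1.645
z_β = -0.779

Power = Φ(z_β) = Φ(-0.779) ≈ 0.218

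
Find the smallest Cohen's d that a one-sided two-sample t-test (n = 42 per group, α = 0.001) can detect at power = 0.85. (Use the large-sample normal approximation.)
d ≈ 0.90

Minimum detectable effect (two-sample t-test, normal approximation):
d = (z_α + z_β) / √(n/2)
d = (3.090 + 1.036) / √(42/2)
d = 4.127 / 4.583
d ≈ 0.90

By Cohen's convention (0.2 small / 0.5 medium / 0.8 large): large effect.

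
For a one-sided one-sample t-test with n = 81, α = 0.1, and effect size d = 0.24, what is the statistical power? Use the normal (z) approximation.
Power ≈ 0.81

Power calculation (one-sample t-test, normal approximation):
z_β = d · √n - z_α
z_β = 0.24 · √81 - 1.282
z_β = 0.24 · 9.000 - 1.282
z_β = 0.878

Power = Φ(z_β) = Φ(0.878) ≈ 0.810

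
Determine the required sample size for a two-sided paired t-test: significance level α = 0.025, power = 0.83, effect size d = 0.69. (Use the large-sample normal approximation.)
n = 22 pairs

Sample size formula (paired t-test, normal approximation):
n = ((z_{α/2} + z_β) / d)²

z_{α/2} = 2.241 (for α = 0.025, two-sided)
z_β = 0.954 (for power = 0.83)
d = 0.69

n = ((2.241 + 0.954) / 0.69)²
n = (4.630)²
n ≈ 21.44
Round up to the next whole number: n = 22 pairs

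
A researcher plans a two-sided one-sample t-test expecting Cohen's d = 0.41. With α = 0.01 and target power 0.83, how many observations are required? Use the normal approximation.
n = 75

Sample size formula (one-sample t-test, normal approximation):
n = ((z_{α/2} + z_β) / d)²

z_{α/2} = 2.576 (for α = 0.01, two-sided)
z_β = 0.954 (for power = 0.83)
d = 0.41

n = ((2.576 + 0.954) / 0.41)²
n = (8.610)²
n ≈ 74.13
Round up to the next whole number: n = 75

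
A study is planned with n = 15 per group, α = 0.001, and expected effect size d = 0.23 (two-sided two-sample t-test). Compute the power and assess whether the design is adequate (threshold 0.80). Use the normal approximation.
Power ≈ 0.00; the study is underpowered (power < 0.80)

Power calculation (two-sample t-test, normal approximation):
z_β = d · √(n/2) - z_{α/2}
z_β = 0.23 · √(15/2) - 3.291
z_β = 0.23 · 2.739 - 3.291
z_β = -2.661

Power = Φ(z_β) = Φ(-2.661) ≈ 0.004

Effect size d = 0.23 is small by Cohen's convention (0.2/0.5/0.8).

Threshold: power ≥ 0.80 is conventionally adequate.
Power ≈ 0.00 → the study is underpowered (power < 0.80).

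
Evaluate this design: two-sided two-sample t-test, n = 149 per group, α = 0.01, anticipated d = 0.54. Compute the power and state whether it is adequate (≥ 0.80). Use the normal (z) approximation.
Power ≈ 0.98; the study is adequately powered (power ≥ 0.80)

Power calculation (two-sample t-test, normal approximation):
z_β = d · √(n/2) - z_{α/2}
z_β = 0.54 · √(149/2) - 2.576
z_β = 0.54 · 8.631 - 2.576
z_β = 2.085

Power = Φ(z_β) = Φ(2.085) ≈ 0.981

Effect size d = 0.54 is medium by Cohen's convention (0.2/0.5/0.8).

Threshold: power ≥ 0.80 is conventionally adequate.
Power ≈ 0.98 → the study is adequately powered (power ≥ 0.80).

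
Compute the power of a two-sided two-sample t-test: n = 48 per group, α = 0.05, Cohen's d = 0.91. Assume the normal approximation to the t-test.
Power ≈ 0.99

Power calculation (two-sample t-test, normal approximation):
z_β = d · √(n/2) - z_{α/2}
z_β = 0.91 · √(48/2) - 1.960
z_β = 0.91 · 4.899 - 1.960
z_β = 2.498

Power = Φ(z_β) = Φ(2.498) ≈ 0.994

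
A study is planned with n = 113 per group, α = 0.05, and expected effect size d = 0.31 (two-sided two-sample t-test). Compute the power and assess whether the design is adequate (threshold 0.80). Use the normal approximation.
Power ≈ 0.64; the study is underpowered (power < 0.80)

Power calculation (two-sample t-test, normal approximation):
z_β = d · √(n/2) - z_{α/2}
z_β = 0.31 · √(113/2) - 1.960
z_β = 0.31 · 7.517 - 1.960
z_β = 0.370

Power = Φ(z_β) = Φ(0.370) ≈ 0.644

Effect size d = 0.31 is small by Cohen's convention (0.2/0.5/0.8).

Threshold: power ≥ 0.80 is conventionally adequate.
Power ≈ 0.64 → the study is underpowered (power < 0.80).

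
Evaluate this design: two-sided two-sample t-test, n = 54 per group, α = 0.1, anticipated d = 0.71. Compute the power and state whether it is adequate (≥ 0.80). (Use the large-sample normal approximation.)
Power ≈ 0.98; the study is adequately powered (power ≥ 0.80)

Power calculation (two-sample t-test, normal approximation):
z_β = d · √(n/2) - z_{α/2}
z_β = 0.71 · √(54/2) - 1.645
z_β = 0.71 · 5.196 - 1.645
z_β = 2.044

Power = Φ(z_β) = Φ(2.044) ≈ 0.980

Effect size d = 0.71 is medium by Cohen's convention (0.2/0.5/0.8).

Threshold: power ≥ 0.80 is conventionally adequate.
Power ≈ 0.98 → the study is adequately powered (power ≥ 0.80).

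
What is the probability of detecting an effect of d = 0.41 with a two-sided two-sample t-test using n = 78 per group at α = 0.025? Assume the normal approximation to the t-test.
Power ≈ 0.63

Power calculation (two-sample t-test, normal approximation):
z_β = d · √(n/2) - z_{α/2}
z_β = 0.41 · √(78/2) - 2.241
z_β = 0.41 · 6.245 - 2.241
z_β = 0.319

Power = Φ(z_β) = Φ(0.319) ≈ 0.625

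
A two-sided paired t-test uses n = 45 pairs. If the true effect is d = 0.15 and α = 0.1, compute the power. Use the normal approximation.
Power ≈ 0.26

Power calculation (paired t-test, normal approximation):
z_β = d · √n - z_{α/2}
z_β = 0.15 · √45 - 1.645
z_β = 0.15 · 6.708 - 1.645
z_β = -0.639

Power = Φ(z_β) = Φ(-0.639) ≈ 0.262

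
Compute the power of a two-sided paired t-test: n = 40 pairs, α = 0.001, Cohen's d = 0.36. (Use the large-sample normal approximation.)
Power ≈ 0.16

Power calculation (paired t-test, normal approximation):
z_β = d · √n - z_{α/2}
z_β = 0.36 · √40 - 3.291
z_β = 0.36 · 6.325 - 3.291
z_β = -1.014

Power = Φ(z_β) = Φ(-1.014) ≈ 0.155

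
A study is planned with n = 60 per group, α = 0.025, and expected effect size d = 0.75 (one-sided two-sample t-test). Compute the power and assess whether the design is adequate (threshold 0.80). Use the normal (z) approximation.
Power ≈ 0.98; the study is adequately powered (power ≥ 0.80)

Power calculation (two-sample t-test, normal approximation):
z_β = d · √(n/2) - z_α
z_β = 0.75 · √(60/2) - 1.960
z_β = 0.75 · 5.477 - 1.960
z_β = 2.148

Power = Φ(z_β) = Φ(2.148) ≈ 0.984

Effect size d = 0.75 is medium by Cohen's convention (0.2/0.5/0.8).

Threshold: power ≥ 0.80 is conventionally adequate.
Power ≈ 0.98 → the study is adequately powered (power ≥ 0.80).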